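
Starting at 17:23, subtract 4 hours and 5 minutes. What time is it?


13:18

Start: 1043 minutes from midnight
Subtract: 245 minutes
Remaining: 1043 - 245 = 798
Hours: 13, Minutes: 18


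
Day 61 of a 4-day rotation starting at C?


Shift C

Shifts: A, B, C, D
Start: C (index 2)
Day 61: (2 + 61 - 1) mod 4
= 62 mod 4
= 2
Index 2 → shift C


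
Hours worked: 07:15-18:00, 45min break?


Total time = (18×60+0) - (7×60+15)
= 1080 - 435 = 645 min
Minus break: 645 - 45 = 600 min
= 10h 0m

10h 0m (600 minutes)


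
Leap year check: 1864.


Rules: divisible by 4 AND (not by 100 OR by 400)
1864 ÷ 4 = 466 exactly → divisible by 4
1864 ÷ 100 = 18 remainder 64 → not divisible by 100
Divisible by 4 but not by 100 → leap year

Yes


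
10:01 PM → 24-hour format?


Input: 10:01 PM
PM: 10 + 12 = 22

22:01


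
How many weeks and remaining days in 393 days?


Weeks: 393 ÷ 7 = 56 remainder 1

56 weeks 1 days


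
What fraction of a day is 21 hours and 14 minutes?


0.8847 (88.47%)

Total minutes: 21×60 + 14 = 1274
Day = 24×60 = 1440 minutes
Fraction = 1274/1440 ≈ 0.8847
As a percentage: 1274/1440 × 100 ≈ 88.47%


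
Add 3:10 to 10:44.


Start: 644 minutes from midnight
Add: 190 minutes
Total: 834 minutes
Hours: 834 ÷ 60 = 13 remainder 54

13:54


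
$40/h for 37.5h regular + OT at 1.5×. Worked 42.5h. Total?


Regular: 37.5h × $40 = $1500.00
Overtime: 42.5 - 37.5 = 5.0h
OT pay: 5.0h × $40 × 1.5 = $300.00
Total = $1500.00 + $300.00 = $1800.00

$1800.00


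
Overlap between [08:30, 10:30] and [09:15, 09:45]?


30 minutes

Meeting A: 510-630 (in minutes from midnight)
Meeting B: 555-585
Overlap start = max(510, 555) = 555
Overlap end = min(630, 585) = 585
Overlap = max(0, 585 - 555) = 30 min


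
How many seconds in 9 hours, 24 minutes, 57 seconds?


33897 seconds

Hours: 9 × 3600 = 32400
Minutes: 24 × 60 = 1440
Seconds: 57
Total = 32400 + 1440 + 57 = 33897


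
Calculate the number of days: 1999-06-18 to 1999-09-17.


91 days

From June 18, 1999 to September 17, 1999
Rest of June 1999: 30 - 18 = 12
Full months: July 31, August 31
Days into September 1999: 17
Total = 12 + 31 + 31 + 17 = 91 days


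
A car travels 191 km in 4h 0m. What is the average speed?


Distance: 191 km
Time: 4 hours
Speed = 191 / 4 ≈ 47.8 km/h

47.8 km/h


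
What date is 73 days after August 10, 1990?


October 22, 1990

Start: August 10, 1990
Add 73 days
August 10 → September 1: 31 - 10 + 1 = 22 days (73 - 22 = 51 left)
September 1 → October 1: 30 - 1 + 1 = 30 days (51 - 30 = 21 left)
October 1 + 21 = October 22, 1990


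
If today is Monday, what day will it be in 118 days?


Start: Monday (index 0)
(0 + 118) mod 7
= 118 mod 7
= 6
Index 6 → Sunday

Sunday


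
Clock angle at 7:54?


Hour hand = 7×30 + 54×0.5 = 237.0°
Minute hand = 54×6 = 324°
Difference = |237.0 - 324| = 87.0°

87.0°


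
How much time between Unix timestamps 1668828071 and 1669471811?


643740 seconds (178.8 hours / 7.45 days)

Difference = 1669471811 - 1668828071 = 643740 seconds
In hours: 643740 / 3600 ≈ 178.8
In days: 643740 / 86400 ≈ 7.45


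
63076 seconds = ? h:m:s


17h 31m 16s

Hours: 63076 ÷ 3600 = 17 remainder 1876
Minutes: 1876 ÷ 60 = 31 remainder 16
Seconds: 16


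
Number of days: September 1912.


30 days

Month: September (month 9)
September has 30 days


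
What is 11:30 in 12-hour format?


11:30 AM

Hour: 11
11 < 12 → AM


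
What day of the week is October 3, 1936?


Saturday

Zeller's congruence:
q=3, m=10, k=36, j=19
h = (3 + ⌊13×11/5⌋ + 36 + ⌊36/4⌋ + ⌊19/4⌋ - 2×19) mod 7
= (3 + 28 + 36 + 9 + 4 - 38) mod 7
= 42 mod 7 = 0
h=0 → Saturday


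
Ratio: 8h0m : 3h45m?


32:15 (2.13)

Duration 1: 480 minutes
Duration 2: 225 minutes
Ratio = 480:225
GCD = 15
Simplified = 32:15
As a decimal: 32/15 ≈ 2.13


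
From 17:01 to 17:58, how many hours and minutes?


0h 57m

End time in minutes: 17×60 + 58 = 1078
Start time in minutes: 17×60 + 1 = 1021
Difference = 1078 - 1021 = 57 minutes
= 0 hours 57 minutes


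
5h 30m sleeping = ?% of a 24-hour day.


Time: 330 minutes
Day: 1440 minutes
Percentage = (330/1440) × 100 ≈ 22.9%

22.9%


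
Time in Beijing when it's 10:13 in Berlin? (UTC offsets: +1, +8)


Time difference = UTC+8 - UTC+1 = +7 hours
New hour = (10 + 7) mod 24
= 17 mod 24 = 17
Minutes unchanged → 17:13

17:13


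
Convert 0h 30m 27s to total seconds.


Hours: 0 × 3600 = 0
Minutes: 30 × 60 = 1800
Seconds: 27
Total = 0 + 1800 + 27 = 1827

1827 seconds


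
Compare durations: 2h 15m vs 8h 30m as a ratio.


Duration 1: 135 minutes
Duration 2: 510 minutes
Ratio = 135:510
GCD = 15
Simplified = 9:34
As a decimal: 9/34 ≈ 0.26

9:34 (0.26)


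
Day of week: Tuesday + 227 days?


Friday

Start: Tuesday (index 1)
(1 + 227) mod 7
= 228 mod 7
= 4
Index 4 → Friday


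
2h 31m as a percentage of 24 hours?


Total minutes: 2×60 + 31 = 151
Day = 24×60 = 1440 minutes
Fraction = 151/1440 ≈ 0.1049
As a percentage: 151/1440 × 100 ≈ 10.49%

0.1049 (10.49%)


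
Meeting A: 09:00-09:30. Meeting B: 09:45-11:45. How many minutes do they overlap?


Meeting A: 540-570 (in minutes from midnight)
Meeting B: 585-705
Overlap start = max(540, 585) = 585
Overlap end = min(570, 705) = 570
Overlap = max(0, 570 - 585) = 0 min

0 minutes


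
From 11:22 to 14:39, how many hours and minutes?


3h 17m

End time in minutes: 14×60 + 39 = 879
Start time in minutes: 11×60 + 22 = 682
Difference = 879 - 682 = 197 minutes
= 3 hours 17 minutes


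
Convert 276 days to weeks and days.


Weeks: 276 ÷ 7 = 39 remainder 3

39 weeks 3 days


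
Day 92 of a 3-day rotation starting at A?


Shifts: A, B, C
Start: A (index 0)
Day 92: (0 + 92 - 1) mod 3
= 91 mod 3
= 1
Index 1 → shift B

Shift B


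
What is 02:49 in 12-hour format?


Hour: 2
2 < 12 → AM

2:49 AM


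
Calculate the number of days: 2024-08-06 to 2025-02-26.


From August 6, 2024 to February 26, 2025
Rest of August 2024: 31 - 6 = 25
Full months: September 30, October 31, November 30, December 31, January 31
Days into February 2025: 26
Total = 25 + 30 + 31 + 30 + 31 + 31 + 26 = 204 days

204 days


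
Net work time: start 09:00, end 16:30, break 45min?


Total time = (16×60+30) - (9×60+0)
= 990 - 540 = 450 min
Minus break: 450 - 45 = 405 min
= 6h 45m

6h 45m (405 minutes)


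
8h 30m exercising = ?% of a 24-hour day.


Time: 510 minutes
Day: 1440 minutes
Percentage = (510/1440) × 100 ≈ 35.4%

35.4%


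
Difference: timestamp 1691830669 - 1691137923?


Difference = 1691830669 - 1691137923 = 692746 seconds
In hours: 692746 / 3600 ≈ 192.4
In days: 692746 / 86400 ≈ 8.02

692746 seconds (192.4 hours / 8.02 days)


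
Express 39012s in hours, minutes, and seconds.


Hours: 39012 ÷ 3600 = 10 remainder 3012
Minutes: 3012 ÷ 60 = 50 remainder 12
Seconds: 12

10h 50m 12s


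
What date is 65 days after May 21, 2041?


July 25, 2041

Start: May 21, 2041
Add 65 days
May 21 → June 1: 31 - 21 + 1 = 11 days (65 - 11 = 54 left)
June 1 → July 1: 30 - 1 + 1 = 30 days (54 - 30 = 24 left)
July 1 + 24 = July 25, 2041


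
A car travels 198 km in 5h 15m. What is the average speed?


Distance: 198 km
Time: 5h 15m = 315 min = 315/60 = 21/4 hours
Speed = 198 ÷ (21/4) = 198 × 4 / 21 = 792/21 ≈ 37.7 km/h

37.7 km/h


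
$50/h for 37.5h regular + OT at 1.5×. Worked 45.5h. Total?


Regular: 37.5h × $50 = $1875.00
Overtime: 45.5 - 37.5 = 8.0h
OT pay: 8.0h × $50 × 1.5 = $600.00
Total = $1875.00 + $600.00 = $2475.00

$2475.00


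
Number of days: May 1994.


31 days

Month: May (month 5)
May has 31 days


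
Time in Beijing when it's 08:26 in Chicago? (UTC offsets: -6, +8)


22:26

Time difference = UTC+8 - UTC-6 = +14 hours
New hour = (8 + 14) mod 24
= 22 mod 24 = 22
Minutes unchanged → 22:26


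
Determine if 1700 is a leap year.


Rules: divisible by 4 AND (not by 100 OR by 400)
1700 ÷ 4 = 425 exactly → divisible by 4
1700 ÷ 100 = 17 exactly → divisible by 100
1700 ÷ 400 = 4 remainder 100 → not divisible by 400
Divisible by 100 but not by 400 → not a leap year

No


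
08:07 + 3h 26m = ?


Start: 487 minutes from midnight
Add: 206 minutes
Total: 693 minutes
Hours: 693 ÷ 60 = 11 remainder 33

11:33


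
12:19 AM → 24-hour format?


Input: 12:19 AM
12 AM → 00 (midnight)

00:19


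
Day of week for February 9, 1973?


Zeller's congruence:
q=9, m=14, k=72, j=19
h = (9 + ⌊13×15/5⌋ + 72 + ⌊72/4⌋ + ⌊19/4⌋ - 2×19) mod 7
= (9 + 39 + 72 + 18 + 4 - 38) mod 7
= 104 mod 7 = 6
h=6 → Friday

Friday


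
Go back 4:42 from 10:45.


Start: 645 minutes from midnight
Subtract: 282 minutes
Remaining: 645 - 282 = 363
Hours: 6, Minutes: 3

06:03


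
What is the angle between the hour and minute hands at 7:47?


Hour hand = 7×30 + 47×0.5 = 233.5°
Minute hand = 47×6 = 282°
Difference = |233.5 - 282| = 48.5°

48.5°


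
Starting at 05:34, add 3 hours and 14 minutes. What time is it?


Start: 334 minutes from midnight
Add: 194 minutes
Total: 528 minutes
Hours: 528 ÷ 60 = 8 remainder 48

08:48


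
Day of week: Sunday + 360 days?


Wednesday

Start: Sunday (index 6)
(6 + 360) mod 7
= 366 mod 7
= 2
Index 2 → Wednesday


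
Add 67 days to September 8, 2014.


November 14, 2014

Start: September 8, 2014
Add 67 days
September 8 → October 1: 30 - 8 + 1 = 23 days (67 - 23 = 44 left)
October 1 → November 1: 31 - 1 + 1 = 31 days (44 - 31 = 13 left)
November 1 + 13 = November 14, 2014


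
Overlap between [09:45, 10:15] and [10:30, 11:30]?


Meeting A: 585-615 (in minutes from midnight)
Meeting B: 630-690
Overlap start = max(585, 630) = 630
Overlap end = min(615, 690) = 615
Overlap = max(0, 615 - 630) = 0 min

0 minutes


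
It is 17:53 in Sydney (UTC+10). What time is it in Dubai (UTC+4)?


11:53

Time difference = UTC+4 - UTC+10 = -6 hours
New hour = (17 -6) mod 24
= 11 mod 24 = 11
Minutes unchanged → 11:53


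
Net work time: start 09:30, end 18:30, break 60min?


Total time = (18×60+30) - (9×60+30)
= 1110 - 570 = 540 min
Minus break: 540 - 60 = 480 min
= 8h 0m

8h 0m (480 minutes)


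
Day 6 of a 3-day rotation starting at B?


Shift A

Shifts: A, B, C
Start: B (index 1)
Day 6: (1 + 6 - 1) mod 3
= 6 mod 3
= 0
Index 0 → shift A


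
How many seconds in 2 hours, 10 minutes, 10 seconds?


Hours: 2 × 3600 = 7200
Minutes: 10 × 60 = 600
Seconds: 10
Total = 7200 + 600 + 10 = 7810

7810 seconds


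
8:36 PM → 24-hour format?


Input: 8:36 PM
PM: 8 + 12 = 20

20:36


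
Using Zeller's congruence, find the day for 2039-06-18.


Zeller's congruence:
q=18, m=6, k=39, j=20
h = (18 + ⌊13×7/5⌋ + 39 + ⌊39/4⌋ + ⌊20/4⌋ - 2×20) mod 7
= (18 + 18 + 39 + 9 + 5 - 40) mod 7
= 49 mod 7 = 0
h=0 → Saturday

Saturday


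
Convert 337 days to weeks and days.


48 weeks 1 days

Weeks: 337 ÷ 7 = 48 remainder 1


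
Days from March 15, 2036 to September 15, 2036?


184 days

From March 15, 2036 to September 15, 2036
Rest of March 2036: 31 - 15 = 16
Full months: April 30, May 31, June 30, July 31, August 31
Days into September 2036: 15
Total = 16 + 30 + 31 + 30 + 31 + 31 + 15 = 184 days


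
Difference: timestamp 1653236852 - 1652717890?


Difference = 1653236852 - 1652717890 = 518962 seconds
In hours: 518962 / 3600 ≈ 144.2
In days: 518962 / 86400 ≈ 6.01

518962 seconds (144.2 hours / 6.01 days)


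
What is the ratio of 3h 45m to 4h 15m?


Duration 1: 225 minutes
Duration 2: 255 minutes
Ratio = 225:255
GCD = 15
Simplified = 15:17
As a decimal: 15/17 ≈ 0.88

15:17 (0.88)


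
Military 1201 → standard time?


12:01 PM

Hour: 12
12 → 12 PM (noon)


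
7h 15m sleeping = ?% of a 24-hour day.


30.2%

Time: 435 minutes
Day: 1440 minutes
Percentage = (435/1440) × 100 ≈ 30.2%


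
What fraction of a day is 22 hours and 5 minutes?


Total minutes: 22×60 + 5 = 1325
Day = 24×60 = 1440 minutes
Fraction = 1325/1440 ≈ 0.9201
As a percentage: 1325/1440 × 100 ≈ 92.01%

0.9201 (92.01%)


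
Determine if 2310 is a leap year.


No

Rules: divisible by 4 AND (not by 100 OR by 400)
2310 ÷ 4 = 577 remainder 2 → not divisible by 4
Not divisible by 4 → not a leap year


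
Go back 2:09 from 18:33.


16:24

Start: 1113 minutes from midnight
Subtract: 129 minutes
Remaining: 1113 - 129 = 984
Hours: 16, Minutes: 24


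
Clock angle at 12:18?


99.0°

Hour hand (12 ≡ 0 on the dial): 0×30 + 18×0.5 = 9.0°
Minute hand = 18×6 = 108°
Difference = |9.0 - 108| = 99.0°


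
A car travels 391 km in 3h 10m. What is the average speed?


Distance: 391 km
Time: 3h 10m = 190 min = 190/60 = 19/6 hours
Speed = 391 ÷ (19/6) = 391 × 6 / 19 = 2346/19 ≈ 123.5 km/h

123.5 km/h


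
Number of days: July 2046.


31 days

Month: July (month 7)
July has 31 days


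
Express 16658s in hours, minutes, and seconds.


4h 37m 38s

Hours: 16658 ÷ 3600 = 4 remainder 2258
Minutes: 2258 ÷ 60 = 37 remainder 38
Seconds: 38


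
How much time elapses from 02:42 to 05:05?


End time in minutes: 5×60 + 5 = 305
Start time in minutes: 2×60 + 42 = 162
Difference = 305 - 162 = 143 minutes
= 2 hours 23 minutes

2h 23m


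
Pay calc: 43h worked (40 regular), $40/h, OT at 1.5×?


Regular: 40h × $40 = $1600.00
Overtime: 43 - 40 = 3h
OT pay: 3h × $40 × 1.5 = $180.00
Total = $1600.00 + $180.00 = $1780.00

$1780.00


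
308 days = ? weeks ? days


44 weeks 0 days

Weeks: 308 ÷ 7 = 44 remainder 0


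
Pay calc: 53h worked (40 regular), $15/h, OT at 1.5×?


$892.50

Regular: 40h × $15 = $600.00
Overtime: 53 - 40 = 13h
OT pay: 13h × $15 × 1.5 = $292.50
Total = $600.00 + $292.50 = $892.50


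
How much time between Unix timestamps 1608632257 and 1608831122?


198865 seconds (55.2 hours / 2.30 days)

Difference = 1608831122 - 1608632257 = 198865 seconds
In hours: 198865 / 3600 ≈ 55.2
In days: 198865 / 86400 ≈ 2.30


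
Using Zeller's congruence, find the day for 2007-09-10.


Zeller's congruence:
q=10, m=9, k=7, j=20
h = (10 + ⌊13×10/5⌋ + 7 + ⌊7/4⌋ + ⌊20/4⌋ - 2×20) mod 7
= (10 + 26 + 7 + 1 + 5 - 40) mod 7
= 9 mod 7 = 2
h=2 → Monday

Monday


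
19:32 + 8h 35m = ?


04:07 (next day)

Start: 1172 minutes from midnight
Add: 515 minutes
Total: 1687 minutes
Hours: 1687 ÷ 60 = 28 remainder 7
28 ≥ 24 → 28 - 24 = 4 (next day)


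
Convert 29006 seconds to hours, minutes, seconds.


8h 3m 26s

Hours: 29006 ÷ 3600 = 8 remainder 206
Minutes: 206 ÷ 60 = 3 remainder 26
Seconds: 26


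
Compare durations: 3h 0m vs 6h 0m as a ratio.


1:2 (0.50)

Duration 1: 180 minutes
Duration 2: 360 minutes
Ratio = 180:360
GCD = 180
Simplified = 1:2
As a decimal: 1/2 = 0.50


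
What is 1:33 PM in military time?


13:33

Input: 1:33 PM
PM: 1 + 12 = 13


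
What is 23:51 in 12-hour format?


Hour: 23
23 - 12 = 11 → PM

11:51 PM


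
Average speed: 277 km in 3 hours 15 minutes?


Distance: 277 km
Time: 3h 15m = 195 min = 195/60 = 13/4 hours
Speed = 277 ÷ (13/4) = 277 × 4 / 13 = 1108/13 ≈ 85.2 km/h

85.2 km/h


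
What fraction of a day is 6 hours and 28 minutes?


0.2694 (26.94%)

Total minutes: 6×60 + 28 = 388
Day = 24×60 = 1440 minutes
Fraction = 388/1440 ≈ 0.2694
As a percentage: 388/1440 × 100 ≈ 26.94%


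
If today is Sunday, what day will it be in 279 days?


Saturday

Start: Sunday (index 6)
(6 + 279) mod 7
= 285 mod 7
= 5
Index 5 → Saturday


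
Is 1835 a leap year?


Rules: divisible by 4 AND (not by 100 OR by 400)
1835 ÷ 4 = 458 remainder 3 → not divisible by 4
Not divisible by 4 → not a leap year

No


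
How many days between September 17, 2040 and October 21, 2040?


34 days

From September 17, 2040 to October 21, 2040
Rest of September 2040: 30 - 17 = 13
Days into October 2040: 21
Total = 13 + 21 = 34 days


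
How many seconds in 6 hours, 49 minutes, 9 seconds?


24549 seconds

Hours: 6 × 3600 = 21600
Minutes: 49 × 60 = 2940
Seconds: 9
Total = 21600 + 2940 + 9 = 24549


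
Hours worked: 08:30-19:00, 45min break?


9h 45m (585 minutes)

Total time = (19×60+0) - (8×60+30)
= 1140 - 510 = 630 min
Minus break: 630 - 45 = 585 min
= 9h 45m


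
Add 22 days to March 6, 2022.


March 28, 2022

Start: March 6, 2022
Add 22 days
March 6 + 22 = March 28, 2022


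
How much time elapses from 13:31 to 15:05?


1h 34m

End time in minutes: 15×60 + 5 = 905
Start time in minutes: 13×60 + 31 = 811
Difference = 905 - 811 = 94 minutes
= 1 hours 34 minutes


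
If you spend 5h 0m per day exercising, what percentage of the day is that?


Time: 300 minutes
Day: 1440 minutes
Percentage = (300/1440) × 100 ≈ 20.8%

20.8%


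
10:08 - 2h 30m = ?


Start: 608 minutes from midnight
Subtract: 150 minutes
Remaining: 608 - 150 = 458
Hours: 7, Minutes: 38

07:38


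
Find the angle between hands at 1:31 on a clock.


140.5°

Hour hand = 1×30 + 31×0.5 = 45.5°
Minute hand = 31×6 = 186°
Difference = |45.5 - 186| = 140.5°


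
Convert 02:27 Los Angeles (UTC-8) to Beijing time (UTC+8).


18:27

Time difference = UTC+8 - UTC-8 = +16 hours
New hour = (2 + 16) mod 24
= 18 mod 24 = 18
Minutes unchanged → 18:27


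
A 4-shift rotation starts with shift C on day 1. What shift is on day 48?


Shifts: A, B, C, D
Start: C (index 2)
Day 48: (2 + 48 - 1) mod 4
= 49 mod 4
= 1
Index 1 → shift B

Shift B


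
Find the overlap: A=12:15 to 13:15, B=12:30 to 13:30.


Meeting A: 735-795 (in minutes from midnight)
Meeting B: 750-810
Overlap start = max(735, 750) = 750
Overlap end = min(795, 810) = 795
Overlap = max(0, 795 - 750) = 45 min

45 minutes


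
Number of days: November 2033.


30 days

Month: November (month 11)
November has 30 days


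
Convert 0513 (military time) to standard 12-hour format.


5:13 AM

Hour: 5
5 < 12 → AM


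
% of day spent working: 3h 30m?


Time: 210 minutes
Day: 1440 minutes
Percentage = (210/1440) × 100 ≈ 14.6%

14.6%


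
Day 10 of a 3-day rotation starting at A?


Shifts: A, B, C
Start: A (index 0)
Day 10: (0 + 10 - 1) mod 3
= 9 mod 3
= 0
Index 0 → shift A

Shift A


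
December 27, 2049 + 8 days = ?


January 4, 2050

Start: December 27, 2049
Add 8 days
December 27 → January 1: 31 - 27 + 1 = 5 days (8 - 5 = 3 left)
January 1 + 3 = January 4, 2050


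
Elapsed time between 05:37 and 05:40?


End time in minutes: 5×60 + 40 = 340
Start time in minutes: 5×60 + 37 = 337
Difference = 340 - 337 = 3 minutes
= 0 hours 3 minutes

0h 3m


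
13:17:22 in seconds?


47842 seconds

Hours: 13 × 3600 = 46800
Minutes: 17 × 60 = 1020
Seconds: 22
Total = 46800 + 1020 + 22 = 47842


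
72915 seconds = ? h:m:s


Hours: 72915 ÷ 3600 = 20 remainder 915
Minutes: 915 ÷ 60 = 15 remainder 15
Seconds: 15

20h 15m 15s


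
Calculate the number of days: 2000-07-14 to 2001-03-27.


256 days

From July 14, 2000 to March 27, 2001
Rest of July 2000: 31 - 14 = 17
Full months: August 31, September 30, October 31, November 30, December 31, January 31, February 2001 28
Days into March 2001: 27
Total = 17 + 31 + 30 + 31 + 30 + 31 + 31 + 28 + 27 = 256 days


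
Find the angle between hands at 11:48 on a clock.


Hour hand = 11×30 + 48×0.5 = 354.0°
Minute hand = 48×6 = 288°
Difference = |354.0 - 288| = 66.0°

66.0°


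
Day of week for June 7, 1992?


Sunday

Zeller's congruence:
q=7, m=6, k=92, j=19
h = (7 + ⌊13×7/5⌋ + 92 + ⌊92/4⌋ + ⌊19/4⌋ - 2×19) mod 7
= (7 + 18 + 92 + 23 + 4 - 38) mod 7
= 106 mod 7 = 1
h=1 → Sunday


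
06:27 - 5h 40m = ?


Start: 387 minutes from midnight
Subtract: 340 minutes
Remaining: 387 - 340 = 47
Hours: 0, Minutes: 47

00:47


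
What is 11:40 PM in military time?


23:40

Input: 11:40 PM
PM: 11 + 12 = 23


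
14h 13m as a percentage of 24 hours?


0.5924 (59.24%)

Total minutes: 14×60 + 13 = 853
Day = 24×60 = 1440 minutes
Fraction = 853/1440 ≈ 0.5924
As a percentage: 853/1440 × 100 ≈ 59.24%


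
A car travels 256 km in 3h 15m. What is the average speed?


Distance: 256 km
Time: 3h 15m = 195 min = 195/60 = 13/4 hours
Speed = 256 ÷ (13/4) = 256 × 4 / 13 = 1024/13 ≈ 78.8 km/h

78.8 km/h


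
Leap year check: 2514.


Rules: divisible by 4 AND (not by 100 OR by 400)
2514 ÷ 4 = 628 remainder 2 → not divisible by 4
Not divisible by 4 → not a leap year

No


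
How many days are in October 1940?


31 days

Month: October (month 10)
October has 31 days


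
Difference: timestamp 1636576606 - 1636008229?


Difference = 1636576606 - 1636008229 = 568377 seconds
In hours: 568377 / 3600 ≈ 157.9
In days: 568377 / 86400 ≈ 6.58

568377 seconds (157.9 hours / 6.58 days)


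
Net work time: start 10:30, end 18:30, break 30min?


7h 30m (450 minutes)

Total time = (18×60+30) - (10×60+30)
= 1110 - 630 = 480 min
Minus break: 480 - 30 = 450 min
= 7h 30m


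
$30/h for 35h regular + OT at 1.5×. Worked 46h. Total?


Regular: 35h × $30 = $1050.00
Overtime: 46 - 35 = 11h
OT pay: 11h × $30 × 1.5 = $495.00
Total = $1050.00 + $495.00 = $1545.00

$1545.00


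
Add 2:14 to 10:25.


12:39

Start: 625 minutes from midnight
Add: 134 minutes
Total: 759 minutes
Hours: 759 ÷ 60 = 12 remainder 39


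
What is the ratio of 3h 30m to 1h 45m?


Duration 1: 210 minutes
Duration 2: 105 minutes
Ratio = 210:105
GCD = 105
Simplified = 2:1
As a decimal: 2/1 = 2.00

2:1 (2.00)


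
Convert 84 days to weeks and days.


Weeks: 84 ÷ 7 = 12 remainder 0

12 weeks 0 days


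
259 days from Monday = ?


Start: Monday (index 0)
(0 + 259) mod 7
= 259 mod 7
= 0
Index 0 → Monday

Monday


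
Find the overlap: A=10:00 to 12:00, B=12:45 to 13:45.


Meeting A: 600-720 (in minutes from midnight)
Meeting B: 765-825
Overlap start = max(600, 765) = 765
Overlap end = min(720, 825) = 720
Overlap = max(0, 720 - 765) = 0 min

0 minutes


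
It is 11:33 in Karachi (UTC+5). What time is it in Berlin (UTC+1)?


07:33

Time difference = UTC+1 - UTC+5 = -4 hours
New hour = (11 -4) mod 24
= 7 mod 24 = 7
Minutes unchanged → 07:33


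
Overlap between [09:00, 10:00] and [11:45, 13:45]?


0 minutes

Meeting A: 540-600 (in minutes from midnight)
Meeting B: 705-825
Overlap start = max(540, 705) = 705
Overlap end = min(600, 825) = 600
Overlap = max(0, 600 - 705) = 0 min


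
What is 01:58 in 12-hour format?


Hour: 1
1 < 12 → AM

1:58 AM


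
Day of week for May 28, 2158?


Zeller's congruence:
q=28, m=5, k=58, j=21
h = (28 + ⌊13×6/5⌋ + 58 + ⌊58/4⌋ + ⌊21/4⌋ - 2×21) mod 7
= (28 + 15 + 58 + 14 + 5 - 42) mod 7
= 78 mod 7 = 1
h=1 → Sunday

Sunday


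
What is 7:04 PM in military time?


19:04

Input: 7:04 PM
PM: 7 + 12 = 19


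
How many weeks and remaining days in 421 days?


Weeks: 421 ÷ 7 = 60 remainder 1

60 weeks 1 days


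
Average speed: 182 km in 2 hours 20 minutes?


Distance: 182 km
Time: 2h 20m = 140 min = 140/60 = 7/3 hours
Speed = 182 ÷ (7/3) = 182 × 3 / 7 = 546/7 = 78.0 km/h

78.0 km/h


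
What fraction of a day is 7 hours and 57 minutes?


0.3313 (33.13%)

Total minutes: 7×60 + 57 = 477
Day = 24×60 = 1440 minutes
Fraction = 477/1440 ≈ 0.3313
As a percentage: 477/1440 × 100 ≈ 33.13%


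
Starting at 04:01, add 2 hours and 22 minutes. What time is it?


Start: 241 minutes from midnight
Add: 142 minutes
Total: 383 minutes
Hours: 383 ÷ 60 = 6 remainder 23

06:23


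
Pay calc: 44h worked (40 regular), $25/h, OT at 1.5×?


Regular: 40h × $25 = $1000.00
Overtime: 44 - 40 = 4h
OT pay: 4h × $25 × 1.5 = $150.00
Total = $1000.00 + $150.00 = $1150.00

$1150.00


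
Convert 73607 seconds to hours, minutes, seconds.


20h 26m 47s

Hours: 73607 ÷ 3600 = 20 remainder 1607
Minutes: 1607 ÷ 60 = 26 remainder 47
Seconds: 47


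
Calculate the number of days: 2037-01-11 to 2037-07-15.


From January 11, 2037 to July 15, 2037
Rest of January 2037: 31 - 11 = 20
Full months: February 2037 28, March 31, April 30, May 31, June 30
Days into July 2037: 15
Total = 20 + 28 + 31 + 30 + 31 + 30 + 15 = 185 days

185 days


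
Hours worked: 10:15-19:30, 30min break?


Total time = (19×60+30) - (10×60+15)
= 1170 - 615 = 555 min
Minus break: 555 - 30 = 525 min
= 8h 45m

8h 45m (525 minutes)


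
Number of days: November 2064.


Month: November (month 11)
November has 30 days

30 days


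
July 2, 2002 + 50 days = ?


August 21, 2002

Start: July 2, 2002
Add 50 days
July 2 → August 1: 31 - 2 + 1 = 30 days (50 - 30 = 20 left)
August 1 + 20 = August 21, 2002


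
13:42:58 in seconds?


Hours: 13 × 3600 = 46800
Minutes: 42 × 60 = 2520
Seconds: 58
Total = 46800 + 2520 + 58 = 49378

49378 seconds


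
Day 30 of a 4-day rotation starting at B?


Shifts: A, B, C, D
Start: B (index 1)
Day 30: (1 + 30 - 1) mod 4
= 30 mod 4
= 2
Index 2 → shift C

Shift C


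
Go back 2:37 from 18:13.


15:36

Start: 1093 minutes from midnight
Subtract: 157 minutes
Remaining: 1093 - 157 = 936
Hours: 15, Minutes: 36


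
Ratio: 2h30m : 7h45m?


Duration 1: 150 minutes
Duration 2: 465 minutes
Ratio = 150:465
GCD = 15
Simplified = 10:31
As a decimal: 10/31 ≈ 0.32

10:31 (0.32)


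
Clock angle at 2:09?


Hour hand = 2×30 + 9×0.5 = 64.5°
Minute hand = 9×6 = 54°
Difference = |64.5 - 54| = 10.5°

10.5°


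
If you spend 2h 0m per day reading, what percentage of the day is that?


8.3%

Time: 120 minutes
Day: 1440 minutes
Percentage = (120/1440) × 100 ≈ 8.3%


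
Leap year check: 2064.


Rules: divisible by 4 AND (not by 100 OR by 400)
2064 ÷ 4 = 516 exactly → divisible by 4
2064 ÷ 100 = 20 remainder 64 → not divisible by 100
Divisible by 4 but not by 100 → leap year

Yes


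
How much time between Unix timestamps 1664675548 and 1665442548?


767000 seconds (213.1 hours / 8.88 days)

Difference = 1665442548 - 1664675548 = 767000 seconds
In hours: 767000 / 3600 ≈ 213.1
In days: 767000 / 86400 ≈ 8.88


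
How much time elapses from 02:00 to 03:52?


End time in minutes: 3×60 + 52 = 232
Start time in minutes: 2×60 + 0 = 120
Difference = 232 - 120 = 112 minutes
= 1 hours 52 minutes

1h 52m


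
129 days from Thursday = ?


Start: Thursday (index 3)
(3 + 129) mod 7
= 132 mod 7
= 6
Index 6 → Sunday

Sunday


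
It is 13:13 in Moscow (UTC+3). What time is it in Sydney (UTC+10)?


Time difference = UTC+10 - UTC+3 = +7 hours
New hour = (13 + 7) mod 24
= 20 mod 24 = 20
Minutes unchanged → 20:13

20:13


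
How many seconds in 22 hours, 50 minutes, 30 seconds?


82230 seconds

Hours: 22 × 3600 = 79200
Minutes: 50 × 60 = 3000
Seconds: 30
Total = 79200 + 3000 + 30 = 82230


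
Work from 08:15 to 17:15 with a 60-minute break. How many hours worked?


8h 0m (480 minutes)

Total time = (17×60+15) - (8×60+15)
= 1035 - 495 = 540 min
Minus break: 540 - 60 = 480 min
= 8h 0m


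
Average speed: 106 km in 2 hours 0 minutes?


Distance: 106 km
Time: 2 hours
Speed = 106 / 2 = 53.0 km/h

53.0 km/h


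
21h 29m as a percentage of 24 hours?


0.8951 (89.51%)

Total minutes: 21×60 + 29 = 1289
Day = 24×60 = 1440 minutes
Fraction = 1289/1440 ≈ 0.8951
As a percentage: 1289/1440 × 100 ≈ 89.51%


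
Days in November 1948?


Month: November (month 11)
November has 30 days

30 days


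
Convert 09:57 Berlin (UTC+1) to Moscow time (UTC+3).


11:57

Time difference = UTC+3 - UTC+1 = +2 hours
New hour = (9 + 2) mod 24
= 11 mod 24 = 11
Minutes unchanged → 11:57


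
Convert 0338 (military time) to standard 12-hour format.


3:38 AM

Hour: 3
3 < 12 → AM


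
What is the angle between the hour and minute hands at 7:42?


21.0°

Hour hand = 7×30 + 42×0.5 = 231.0°
Minute hand = 42×6 = 252°
Difference = |231.0 - 252| = 21.0°


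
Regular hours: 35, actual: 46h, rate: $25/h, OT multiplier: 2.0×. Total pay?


Regular: 35h × $25 = $875.00
Overtime: 46 - 35 = 11h
OT pay: 11h × $25 × 2.0 = $550.00
Total = $875.00 + $550.00 = $1425.00

$1425.00


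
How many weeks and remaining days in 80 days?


Weeks: 80 ÷ 7 = 11 remainder 3

11 weeks 3 days


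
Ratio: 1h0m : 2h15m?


4:9 (0.44)

Duration 1: 60 minutes
Duration 2: 135 minutes
Ratio = 60:135
GCD = 15
Simplified = 4:9
As a decimal: 4/9 ≈ 0.44


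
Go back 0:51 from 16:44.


Start: 1004 minutes from midnight
Subtract: 51 minutes
Remaining: 1004 - 51 = 953
Hours: 15, Minutes: 53

15:53


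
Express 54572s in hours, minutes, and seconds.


Hours: 54572 ÷ 3600 = 15 remainder 572
Minutes: 572 ÷ 60 = 9 remainder 32
Seconds: 32

15h 9m 32s


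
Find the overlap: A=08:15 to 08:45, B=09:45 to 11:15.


Meeting A: 495-525 (in minutes from midnight)
Meeting B: 585-675
Overlap start = max(495, 585) = 585
Overlap end = min(525, 675) = 525
Overlap = max(0, 525 - 585) = 0 min

0 minutes


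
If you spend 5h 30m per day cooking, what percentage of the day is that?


Time: 330 minutes
Day: 1440 minutes
Percentage = (330/1440) × 100 ≈ 22.9%

22.9%


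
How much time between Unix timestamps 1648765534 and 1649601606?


Difference = 1649601606 - 1648765534 = 836072 seconds
In hours: 836072 / 3600 ≈ 232.2
In days: 836072 / 86400 ≈ 9.68

836072 seconds (232.2 hours / 9.68 days)


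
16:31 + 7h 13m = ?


Start: 991 minutes from midnight
Add: 433 minutes
Total: 1424 minutes
Hours: 1424 ÷ 60 = 23 remainder 44

23:44


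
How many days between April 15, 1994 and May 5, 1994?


20 days

From April 15, 1994 to May 5, 1994
Rest of April 1994: 30 - 15 = 15
Days into May 1994: 5
Total = 15 + 5 = 20 days


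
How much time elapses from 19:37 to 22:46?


3h 9m

End time in minutes: 22×60 + 46 = 1366
Start time in minutes: 19×60 + 37 = 1177
Difference = 1366 - 1177 = 189 minutes
= 3 hours 9 minutes


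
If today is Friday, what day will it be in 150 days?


Start: Friday (index 4)
(4 + 150) mod 7
= 154 mod 7
= 0
Index 0 → Monday

Monday


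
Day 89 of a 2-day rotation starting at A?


Shift A

Shifts: A, B
Start: A (index 0)
Day 89: (0 + 89 - 1) mod 2
= 88 mod 2
= 0
Index 0 → shift A


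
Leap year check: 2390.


Rules: divisible by 4 AND (not by 100 OR by 400)
2390 ÷ 4 = 597 remainder 2 → not divisible by 4
Not divisible by 4 → not a leap year

No


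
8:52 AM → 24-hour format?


Input: 8:52 AM
AM hour stays: 8

08:52


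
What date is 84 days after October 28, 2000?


Start: October 28, 2000
Add 84 days
October 28 → November 1: 31 - 28 + 1 = 4 days (84 - 4 = 80 left)
November 1 → December 1: 30 - 1 + 1 = 30 days (80 - 30 = 50 left)
December 1 → January 1: 31 - 1 + 1 = 31 days (50 - 31 = 19 left)
January 1 + 19 = January 20, 2001

January 20, 2001


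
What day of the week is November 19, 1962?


Zeller's congruence:
q=19, m=11, k=62, j=19
h = (19 + ⌊13×12/5⌋ + 62 + ⌊62/4⌋ + ⌊19/4⌋ - 2×19) mod 7
= (19 + 31 + 62 + 15 + 4 - 38) mod 7
= 93 mod 7 = 2
h=2 → Monday

Monday


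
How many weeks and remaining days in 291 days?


41 weeks 4 days

Weeks: 291 ÷ 7 = 41 remainder 4


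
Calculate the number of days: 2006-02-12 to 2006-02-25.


13 days

From February 12, 2006 to February 25, 2006
Same month: 25 - 12 = 13 days


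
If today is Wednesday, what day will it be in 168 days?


Start: Wednesday (index 2)
(2 + 168) mod 7
= 170 mod 7
= 2
Index 2 → Wednesday

Wednesday


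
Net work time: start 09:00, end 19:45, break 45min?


10h 0m (600 minutes)

Total time = (19×60+45) - (9×60+0)
= 1185 - 540 = 645 min
Minus break: 645 - 45 = 600 min
= 10h 0m


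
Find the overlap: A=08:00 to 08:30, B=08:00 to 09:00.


Meeting A: 480-510 (in minutes from midnight)
Meeting B: 480-540
Overlap start = max(480, 480) = 480
Overlap end = min(510, 540) = 510
Overlap = max(0, 510 - 480) = 30 min

30 minutes


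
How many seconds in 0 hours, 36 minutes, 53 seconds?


2213 seconds

Hours: 0 × 3600 = 0
Minutes: 36 × 60 = 2160
Seconds: 53
Total = 0 + 2160 + 53 = 2213


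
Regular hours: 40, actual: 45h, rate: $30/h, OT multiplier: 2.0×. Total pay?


$1500.00

Regular: 40h × $30 = $1200.00
Overtime: 45 - 40 = 5h
OT pay: 5h × $30 × 2.0 = $300.00
Total = $1200.00 + $300.00 = $1500.00


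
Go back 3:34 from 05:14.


01:40

Start: 314 minutes from midnight
Subtract: 214 minutes
Remaining: 314 - 214 = 100
Hours: 1, Minutes: 40


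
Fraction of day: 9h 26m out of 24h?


Total minutes: 9×60 + 26 = 566
Day = 24×60 = 1440 minutes
Fraction = 566/1440 ≈ 0.3931
As a percentage: 566/1440 × 100 ≈ 39.31%

0.3931 (39.31%)


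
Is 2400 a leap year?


Yes

Rules: divisible by 4 AND (not by 100 OR by 400)
2400 ÷ 4 = 600 exactly → divisible by 4
2400 ÷ 100 = 24 exactly → divisible by 100
2400 ÷ 400 = 6 exactly → divisible by 400
Divisible by 400 → leap year


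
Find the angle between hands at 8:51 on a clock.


40.5°

Hour hand = 8×30 + 51×0.5 = 265.5°
Minute hand = 51×6 = 306°
Difference = |265.5 - 306| = 40.5°


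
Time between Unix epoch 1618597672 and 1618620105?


Difference = 1618620105 - 1618597672 = 22433 seconds
In hours: 22433 / 3600 ≈ 6.2
In days: 22433 / 86400 ≈ 0.26

22433 seconds (6.2 hours / 0.26 days)


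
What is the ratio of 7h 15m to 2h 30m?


Duration 1: 435 minutes
Duration 2: 150 minutes
Ratio = 435:150
GCD = 15
Simplified = 29:10
As a decimal: 29/10 = 2.90

29:10 (2.90)


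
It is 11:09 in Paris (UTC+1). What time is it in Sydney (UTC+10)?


20:09

Time difference = UTC+10 - UTC+1 = +9 hours
New hour = (11 + 9) mod 24
= 20 mod 24 = 20
Minutes unchanged → 20:09


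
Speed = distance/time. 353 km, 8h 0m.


Distance: 353 km
Time: 8 hours
Speed = 353 / 8 ≈ 44.1 km/h

44.1 km/h


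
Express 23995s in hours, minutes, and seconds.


6h 39m 55s

Hours: 23995 ÷ 3600 = 6 remainder 2395
Minutes: 2395 ÷ 60 = 39 remainder 55
Seconds: 55


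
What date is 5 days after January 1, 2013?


January 6, 2013

Start: January 1, 2013
Add 5 days
January 1 + 5 = January 6, 2013


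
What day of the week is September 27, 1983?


Zeller's congruence:
q=27, m=9, k=83, j=19
h = (27 + ⌊13×10/5⌋ + 83 + ⌊83/4⌋ + ⌊19/4⌋ - 2×19) mod 7
= (27 + 26 + 83 + 20 + 4 - 38) mod 7
= 122 mod 7 = 3
h=3 → Tuesday

Tuesday


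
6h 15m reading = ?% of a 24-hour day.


26.0%

Time: 375 minutes
Day: 1440 minutes
Percentage = (375/1440) × 100 ≈ 26.0%


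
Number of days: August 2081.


Month: August (month 8)
August has 31 days

31 days


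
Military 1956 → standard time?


7:56 PM

Hour: 19
19 - 12 = 7 → PM


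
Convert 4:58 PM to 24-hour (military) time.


16:58

Input: 4:58 PM
PM: 4 + 12 = 16


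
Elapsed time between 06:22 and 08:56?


End time in minutes: 8×60 + 56 = 536
Start time in minutes: 6×60 + 22 = 382
Difference = 536 - 382 = 154 minutes
= 2 hours 34 minutes

2h 34m


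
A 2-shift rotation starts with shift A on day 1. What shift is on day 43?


Shift A

Shifts: A, B
Start: A (index 0)
Day 43: (0 + 43 - 1) mod 2
= 42 mod 2
= 0
Index 0 → shift A


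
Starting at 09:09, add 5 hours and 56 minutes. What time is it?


15:05

Start: 549 minutes from midnight
Add: 356 minutes
Total: 905 minutes
Hours: 905 ÷ 60 = 15 remainder 5


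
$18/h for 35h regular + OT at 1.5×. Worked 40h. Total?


$765.00

Regular: 35h × $18 = $630.00
Overtime: 40 - 35 = 5h
OT pay: 5h × $18 × 1.5 = $135.00
Total = $630.00 + $135.00 = $765.00


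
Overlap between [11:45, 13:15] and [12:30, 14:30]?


Meeting A: 705-795 (in minutes from midnight)
Meeting B: 750-870
Overlap start = max(705, 750) = 750
Overlap end = min(795, 870) = 795
Overlap = max(0, 795 - 750) = 45 min

45 minutes


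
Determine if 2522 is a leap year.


Rules: divisible by 4 AND (not by 100 OR by 400)
2522 ÷ 4 = 630 remainder 2 → not divisible by 4
Not divisible by 4 → not a leap year

No


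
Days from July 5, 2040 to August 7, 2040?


33 days

From July 5, 2040 to August 7, 2040
Rest of July 2040: 31 - 5 = 26
Days into August 2040: 7
Total = 26 + 7 = 33 days


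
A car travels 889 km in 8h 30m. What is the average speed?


104.6 km/h

Distance: 889 km
Time: 8h 30m = 510 min = 510/60 = 17/2 hours
Speed = 889 ÷ (17/2) = 889 × 2 / 17 = 1778/17 ≈ 104.6 km/h


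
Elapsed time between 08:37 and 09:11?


End time in minutes: 9×60 + 11 = 551
Start time in minutes: 8×60 + 37 = 517
Difference = 551 - 517 = 34 minutes
= 0 hours 34 minutes

0h 34m


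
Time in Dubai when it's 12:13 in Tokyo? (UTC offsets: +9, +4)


07:13

Time difference = UTC+4 - UTC+9 = -5 hours
New hour = (12 -5) mod 24
= 7 mod 24 = 7
Minutes unchanged → 07:13


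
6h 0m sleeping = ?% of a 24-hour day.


25.0%

Time: 360 minutes
Day: 1440 minutes
Percentage = (360/1440) × 100 = 25.0%


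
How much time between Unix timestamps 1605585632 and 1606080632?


Difference = 1606080632 - 1605585632 = 495000 seconds
In hours: 495000 / 3600 = 137.5
In days: 495000 / 86400 ≈ 5.73

495000 seconds (137.5 hours / 5.73 days)


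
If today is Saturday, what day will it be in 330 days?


Sunday

Start: Saturday (index 5)
(5 + 330) mod 7
= 335 mod 7
= 6
Index 6 → Sunday


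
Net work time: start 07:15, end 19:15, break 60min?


11h 0m (660 minutes)

Total time = (19×60+15) - (7×60+15)
= 1155 - 435 = 720 min
Minus break: 720 - 60 = 660 min
= 11h 0m


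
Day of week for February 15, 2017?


Wednesday

Zeller's congruence:
q=15, m=14, k=16, j=20
h = (15 + ⌊13×15/5⌋ + 16 + ⌊16/4⌋ + ⌊20/4⌋ - 2×20) mod 7
= (15 + 39 + 16 + 4 + 5 - 40) mod 7
= 39 mod 7 = 4
h=4 → Wednesday


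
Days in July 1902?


31 days

Month: July (month 7)
July has 31 days


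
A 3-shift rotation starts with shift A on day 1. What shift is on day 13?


Shifts: A, B, C
Start: A (index 0)
Day 13: (0 + 13 - 1) mod 3
= 12 mod 3
= 0
Index 0 → shift A

Shift A


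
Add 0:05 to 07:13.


07:18

Start: 433 minutes from midnight
Add: 5 minutes
Total: 438 minutes
Hours: 438 ÷ 60 = 7 remainder 18


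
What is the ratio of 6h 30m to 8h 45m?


Duration 1: 390 minutes
Duration 2: 525 minutes
Ratio = 390:525
GCD = 15
Simplified = 26:35
As a decimal: 26/35 ≈ 0.74

26:35 (0.74)


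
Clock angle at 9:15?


172.5°

Hour hand = 9×30 + 15×0.5 = 277.5°
Minute hand = 15×6 = 90°
Difference = |277.5 - 90| = 187.5°
Since > 180°: 360 - 187.5 = 172.5°


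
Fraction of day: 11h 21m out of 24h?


0.4729 (47.29%)

Total minutes: 11×60 + 21 = 681
Day = 24×60 = 1440 minutes
Fraction = 681/1440 ≈ 0.4729
As a percentage: 681/1440 × 100 ≈ 47.29%


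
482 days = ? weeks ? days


68 weeks 6 days

Weeks: 482 ÷ 7 = 68 remainder 6


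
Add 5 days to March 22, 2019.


Start: March 22, 2019
Add 5 days
March 22 + 5 = March 27, 2019

March 27, 2019


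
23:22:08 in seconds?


Hours: 23 × 3600 = 82800
Minutes: 22 × 60 = 1320
Seconds: 8
Total = 82800 + 1320 + 8 = 84128

84128 seconds


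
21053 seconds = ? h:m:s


Hours: 21053 ÷ 3600 = 5 remainder 3053
Minutes: 3053 ÷ 60 = 50 remainder 53
Seconds: 53

5h 50m 53s


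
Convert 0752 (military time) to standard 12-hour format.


7:52 AM

Hour: 7
7 < 12 → AM


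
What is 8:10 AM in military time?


Input: 8:10 AM
AM hour stays: 8

08:10
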